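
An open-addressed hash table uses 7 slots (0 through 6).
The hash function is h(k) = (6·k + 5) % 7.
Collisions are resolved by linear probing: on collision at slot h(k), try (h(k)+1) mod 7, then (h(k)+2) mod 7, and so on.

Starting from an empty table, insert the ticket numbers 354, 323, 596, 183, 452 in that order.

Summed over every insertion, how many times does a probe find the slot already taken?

4

354 hashes to 1; slot 1 is free → place at 1.
323 hashes to 4; slot 4 is free → place at 4.
596 hashes to 4; 4 taken → place at 5.
183 hashes to 4; 4,5 taken → place at 6.
452 hashes to 1; 1 taken → place at 2.
Table: [—, 354, 452, —, 323, 596, 183]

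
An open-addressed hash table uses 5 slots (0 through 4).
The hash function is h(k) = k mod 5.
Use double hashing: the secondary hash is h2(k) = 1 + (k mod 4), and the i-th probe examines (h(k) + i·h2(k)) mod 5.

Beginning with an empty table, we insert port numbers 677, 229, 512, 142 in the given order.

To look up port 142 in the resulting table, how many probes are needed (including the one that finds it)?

Insert 677: h=2, slot 2 empty -> index 2.
Insert 229: h=4, slot 4 empty -> index 4.
Insert 512: h=2, h2=1, slot 2 occupied -> index 3.
Insert 142: h=2, h2=3, slot 2 occupied -> index 0.
Table: [142, —, 677, 512, 229]
Lookup 142: h=2, h2=3, probe 2,0 → found at 0.

2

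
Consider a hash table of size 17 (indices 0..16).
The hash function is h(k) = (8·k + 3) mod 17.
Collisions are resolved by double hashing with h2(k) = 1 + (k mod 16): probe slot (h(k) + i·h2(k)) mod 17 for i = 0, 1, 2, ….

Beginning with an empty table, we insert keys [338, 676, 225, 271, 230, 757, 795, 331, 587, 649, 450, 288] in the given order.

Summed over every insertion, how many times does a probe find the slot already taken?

Insert 338: h=4, slot 4 empty => index 4.
Insert 676: h=5, slot 5 empty => index 5.
Insert 225: h=1, slot 1 empty => index 1.
Insert 271: h=12, slot 12 empty => index 12.
Insert 230: h=7, slot 7 empty => index 7.
Insert 757: h=7, h2=6, slot 7 occupied => index 13.
Insert 795: h=5, h2=12, slot 5 occupied => index 0.
Insert 331: h=16, slot 16 empty => index 16.
Insert 587: h=7, h2=12, slot 7 occupied => index 2.
Insert 649: h=10, slot 10 empty => index 10.
Insert 450: h=16, h2=3, slots 16,2,5 occupied => index 8.
Insert 288: h=12, h2=1, slots 12,13 occupied => index 14.
Table: [795, 225, 587, _, 338, 676, _, 230, 450, _, 649, _, 271, 757, 288, _, 331]

8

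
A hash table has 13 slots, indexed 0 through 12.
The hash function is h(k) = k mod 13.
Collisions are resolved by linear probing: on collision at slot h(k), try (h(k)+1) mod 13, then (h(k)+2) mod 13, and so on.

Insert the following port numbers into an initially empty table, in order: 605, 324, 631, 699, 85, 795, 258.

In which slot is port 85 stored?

9

Insert 605: h=7, slot 7 empty => index 7.
Insert 324: h=12, slot 12 empty => index 12.
Insert 631: h=7, slot 7 occupied => index 8.
Insert 699: h=10, slot 10 empty => index 10.
Insert 85: h=7, slots 7,8 occupied => index 9.
Insert 795: h=2, slot 2 empty => index 2.
Insert 258: h=11, slot 11 empty => index 11.
Table: [., ., 795, ., ., ., ., 605, 631, 85, 699, 258, 324]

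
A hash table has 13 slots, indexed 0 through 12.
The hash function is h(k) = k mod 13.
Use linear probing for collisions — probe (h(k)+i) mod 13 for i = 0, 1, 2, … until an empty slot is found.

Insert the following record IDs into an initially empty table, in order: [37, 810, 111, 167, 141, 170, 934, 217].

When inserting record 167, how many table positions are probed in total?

2

Insert 37: h=11, slot 11 empty → index 11.
Insert 810: h=4, slot 4 empty → index 4.
Insert 111: h=7, slot 7 empty → index 7.
Insert 167: h=11, slot 11 occupied → index 12.
Insert 141: h=11, slots 11,12 occupied → index 0.
Insert 170: h=1, slot 1 empty → index 1.
Insert 934: h=11, slots 11,12,0,1 occupied → index 2.
Insert 217: h=9, slot 9 empty → index 9.
Table: [141, 170, 934, —, 810, —, —, 111, —, 217, —, 37, 167]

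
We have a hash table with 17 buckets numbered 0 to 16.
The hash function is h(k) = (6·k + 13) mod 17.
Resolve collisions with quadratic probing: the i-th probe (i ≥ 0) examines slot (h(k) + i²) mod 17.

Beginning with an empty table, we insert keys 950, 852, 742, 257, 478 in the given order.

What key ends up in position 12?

Insert 950: h=1, slot 1 empty -> index 1.
Insert 852: h=8, slot 8 empty -> index 8.
Insert 742: h=11, slot 11 empty -> index 11.
Insert 257: h=8, slot 8 occupied -> index 9.
Insert 478: h=8, slots 8,9 occupied -> index 12.
Table: [., 950, ., ., ., ., ., ., 852, 257, ., 742, 478, ., ., ., .]

478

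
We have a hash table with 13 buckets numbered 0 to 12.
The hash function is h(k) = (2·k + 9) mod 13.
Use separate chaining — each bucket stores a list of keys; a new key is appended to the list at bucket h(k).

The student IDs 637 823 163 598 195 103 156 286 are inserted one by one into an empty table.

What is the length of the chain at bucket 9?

5

Insert 637: h=9, bucket 9 empty → new chain.
Insert 823: h=4, bucket 4 empty → new chain.
Insert 163: h=10, bucket 10 empty → new chain.
Insert 598: h=9, bucket 9 nonempty → append to chain.
Insert 195: h=9, bucket 9 nonempty → append to chain.
Insert 103: h=7, bucket 7 empty → new chain.
Insert 156: h=9, bucket 9 nonempty → append to chain.
Insert 286: h=9, bucket 9 nonempty → append to chain.
Final buckets:
0: —
1: —
2: —
3: —
4: 823
5: —
6: —
7: 103
8: —
9: 637 -> 598 -> 195 -> 156 -> 286
10: 163
11: —
12: —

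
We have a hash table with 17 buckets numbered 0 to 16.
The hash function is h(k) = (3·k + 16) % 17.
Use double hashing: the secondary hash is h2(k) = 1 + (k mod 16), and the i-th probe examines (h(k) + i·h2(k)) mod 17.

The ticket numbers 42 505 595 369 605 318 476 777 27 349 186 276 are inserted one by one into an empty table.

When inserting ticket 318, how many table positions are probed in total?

Insert 42: h=6, slot 6 empty → index 6.
Insert 505: h=1, slot 1 empty → index 1.
Insert 595: h=16, slot 16 empty → index 16.
Insert 369: h=1, h2=2, slot 1 occupied → index 3.
Insert 605: h=12, slot 12 empty → index 12.
Insert 318: h=1, h2=15, slots 1,16 occupied → index 14.
Insert 476: h=16, h2=13, slots 16,12 occupied → index 8.
Insert 777: h=1, h2=10, slot 1 occupied → index 11.
Insert 27: h=12, h2=12, slot 12 occupied → index 7.
Insert 349: h=9, slot 9 empty → index 9.
Insert 186: h=13, slot 13 empty → index 13.
Insert 276: h=11, h2=5, slots 11,16 occupied → index 4.
Table: [∅, 505, ∅, 369, 276, ∅, 42, 27, 476, 349, ∅, 777, 605, 186, 318, ∅, 595]

3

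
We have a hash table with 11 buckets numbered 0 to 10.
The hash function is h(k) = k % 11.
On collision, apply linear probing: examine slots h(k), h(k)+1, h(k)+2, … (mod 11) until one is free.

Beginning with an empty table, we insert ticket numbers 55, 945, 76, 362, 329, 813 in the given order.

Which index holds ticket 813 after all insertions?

4

55 hashes to 0; slot 0 is free → place at 0.
945 hashes to 10; slot 10 is free → place at 10.
76 hashes to 10; 10,0 taken → place at 1.
362 hashes to 10; 10,0,1 taken → place at 2.
329 hashes to 10; 10,0,1,2 taken → place at 3.
813 hashes to 10; 10,0,1,2,3 taken → place at 4.
Table: [55, 76, 362, 329, 813, ., ., ., ., ., 945]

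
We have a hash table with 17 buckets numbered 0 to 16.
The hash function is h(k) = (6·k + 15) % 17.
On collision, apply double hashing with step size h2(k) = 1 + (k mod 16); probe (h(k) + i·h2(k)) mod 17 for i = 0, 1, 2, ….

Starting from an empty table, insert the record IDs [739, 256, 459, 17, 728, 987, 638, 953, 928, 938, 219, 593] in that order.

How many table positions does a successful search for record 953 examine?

739 hashes to 12; slot 12 is free => place at 12.
256 hashes to 4; slot 4 is free => place at 4.
459 hashes to 15; slot 15 is free => place at 15.
17 hashes to 15, h2=2; 15 taken => place at 0.
728 hashes to 14; slot 14 is free => place at 14.
987 hashes to 4, h2=12; 4 taken => place at 16.
638 hashes to 1; slot 1 is free => place at 1.
953 hashes to 4, h2=10; 4,14 taken => place at 7.
928 hashes to 7, h2=1; 7 taken => place at 8.
938 hashes to 16, h2=11; 16 taken => place at 10.
219 hashes to 3; slot 3 is free => place at 3.
593 hashes to 3, h2=2; 3 taken => place at 5.
Table: [17, 638, ∅, 219, 256, 593, ∅, 953, 928, ∅, 938, ∅, 739, ∅, 728, 459, 987]
Lookup 953: h=4, h2=10, probe 4,14,7 → found at 7.

3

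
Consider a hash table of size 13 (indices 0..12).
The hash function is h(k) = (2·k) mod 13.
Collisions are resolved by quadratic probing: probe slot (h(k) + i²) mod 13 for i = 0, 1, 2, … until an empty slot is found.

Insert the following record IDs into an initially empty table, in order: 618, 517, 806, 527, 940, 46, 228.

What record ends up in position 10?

228

618: h=1 => slot 1
517: h=7 => slot 7
806: h=0 => slot 0
527: h=1, probe 1,2 => slot 2
940: h=8 => slot 8
46: h=1, probe 1,2,5 => slot 5
228: h=1, probe 1,2,5,10 => slot 10
Table: [806, 618, 527, _, _, 46, _, 517, 940, _, 228, _, _]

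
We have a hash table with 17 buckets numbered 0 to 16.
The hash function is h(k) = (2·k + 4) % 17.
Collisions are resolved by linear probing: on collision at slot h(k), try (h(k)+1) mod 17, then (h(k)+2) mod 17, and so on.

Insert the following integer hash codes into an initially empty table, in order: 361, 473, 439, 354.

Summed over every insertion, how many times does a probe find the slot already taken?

361 hashes to 12; slot 12 is free => place at 12.
473 hashes to 15; slot 15 is free => place at 15.
439 hashes to 15; 15 taken => place at 16.
354 hashes to 15; 15,16 taken => place at 0.
Table: [354, ., ., ., ., ., ., ., ., ., ., ., 361, ., ., 473, 439]

3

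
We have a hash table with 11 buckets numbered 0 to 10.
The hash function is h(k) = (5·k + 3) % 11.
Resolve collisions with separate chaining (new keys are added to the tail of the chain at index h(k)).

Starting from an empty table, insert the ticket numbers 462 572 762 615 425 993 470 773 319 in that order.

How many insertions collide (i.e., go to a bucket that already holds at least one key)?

Insert 462: h=3, bucket 3 empty → new chain.
Insert 572: h=3, bucket 3 nonempty → append to chain.
Insert 762: h=7, bucket 7 empty → new chain.
Insert 615: h=9, bucket 9 empty → new chain.
Insert 425: h=5, bucket 5 empty → new chain.
Insert 993: h=7, bucket 7 nonempty → append to chain.
Insert 470: h=10, bucket 10 empty → new chain.
Insert 773: h=7, bucket 7 nonempty → append to chain.
Insert 319: h=3, bucket 3 nonempty → append to chain.
Final buckets:
0: -
1: -
2: -
3: 462 -> 572 -> 319
4: -
5: 425
6: -
7: 762 -> 993 -> 773
8: -
9: 615
10: 470

4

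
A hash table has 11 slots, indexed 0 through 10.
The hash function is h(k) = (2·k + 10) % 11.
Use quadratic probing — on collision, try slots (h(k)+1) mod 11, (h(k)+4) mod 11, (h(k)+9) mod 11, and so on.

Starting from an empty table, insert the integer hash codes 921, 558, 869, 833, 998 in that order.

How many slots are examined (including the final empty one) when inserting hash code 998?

921: h=4 -> slot 4
558: h=4, probe 4,5 -> slot 5
869: h=10 -> slot 10
833: h=4, probe 4,5,8 -> slot 8
998: h=4, probe 4,5,8,2 -> slot 2
Table: [., ., 998, ., 921, 558, ., ., 833, ., 869]

4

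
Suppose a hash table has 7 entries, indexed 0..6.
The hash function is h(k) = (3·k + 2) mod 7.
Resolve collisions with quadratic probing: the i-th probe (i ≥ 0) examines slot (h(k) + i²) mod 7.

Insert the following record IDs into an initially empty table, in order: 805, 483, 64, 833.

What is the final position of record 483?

805: h=2 → slot 2
483: h=2, probe 2,3 → slot 3
64: h=5 → slot 5
833: h=2, probe 2,3,6 → slot 6
Table: [-, -, 805, 483, -, 64, 833]

3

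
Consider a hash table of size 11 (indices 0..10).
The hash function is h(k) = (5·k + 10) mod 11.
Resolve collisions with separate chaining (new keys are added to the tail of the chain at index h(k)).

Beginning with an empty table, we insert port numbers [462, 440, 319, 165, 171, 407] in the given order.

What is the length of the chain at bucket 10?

462 -> bucket 10
440 -> bucket 10 (collision)
319 -> bucket 10 (collision)
165 -> bucket 10 (collision)
171 -> bucket 7
407 -> bucket 10 (collision)
Final buckets:
0: .
1: .
2: .
3: .
4: .
5: .
6: .
7: 171
8: .
9: .
10: 462 -> 440 -> 319 -> 165 -> 407

5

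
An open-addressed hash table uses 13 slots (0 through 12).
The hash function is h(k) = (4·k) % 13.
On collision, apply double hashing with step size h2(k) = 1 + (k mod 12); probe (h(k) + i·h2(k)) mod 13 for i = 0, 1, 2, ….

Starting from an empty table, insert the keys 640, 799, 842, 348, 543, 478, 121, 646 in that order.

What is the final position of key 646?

8

640 hashes to 12; slot 12 is free → place at 12.
799 hashes to 11; slot 11 is free → place at 11.
842 hashes to 1; slot 1 is free → place at 1.
348 hashes to 1, h2=1; 1 taken → place at 2.
543 hashes to 1, h2=4; 1 taken → place at 5.
478 hashes to 1, h2=11; 1,12 taken → place at 10.
121 hashes to 3; slot 3 is free → place at 3.
646 hashes to 10, h2=11; 10 taken → place at 8.
Table: [-, 842, 348, 121, -, 543, -, -, 646, -, 478, 799, 640]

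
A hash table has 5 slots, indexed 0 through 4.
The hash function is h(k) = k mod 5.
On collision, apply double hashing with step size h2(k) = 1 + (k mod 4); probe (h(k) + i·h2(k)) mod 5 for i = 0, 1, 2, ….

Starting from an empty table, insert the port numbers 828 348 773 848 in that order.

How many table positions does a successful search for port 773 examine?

2

Insert 828: h=3, slot 3 empty → index 3.
Insert 348: h=3, h2=1, slot 3 occupied → index 4.
Insert 773: h=3, h2=2, slot 3 occupied → index 0.
Insert 848: h=3, h2=1, slots 3,4,0 occupied → index 1.
Table: [773, 848, ., 828, 348]
Lookup 773: h=3, h2=2, probe 3,0 → found at 0.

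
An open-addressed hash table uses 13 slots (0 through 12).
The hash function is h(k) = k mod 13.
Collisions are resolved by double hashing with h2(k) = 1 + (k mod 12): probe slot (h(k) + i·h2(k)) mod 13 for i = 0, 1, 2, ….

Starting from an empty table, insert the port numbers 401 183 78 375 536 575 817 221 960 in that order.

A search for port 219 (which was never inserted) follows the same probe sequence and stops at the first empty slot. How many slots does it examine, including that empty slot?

4

Insert 401: h=11, slot 11 empty => index 11.
Insert 183: h=1, slot 1 empty => index 1.
Insert 78: h=0, slot 0 empty => index 0.
Insert 375: h=11, h2=4, slot 11 occupied => index 2.
Insert 536: h=3, slot 3 empty => index 3.
Insert 575: h=3, h2=12, slots 3,2,1,0 occupied => index 12.
Insert 817: h=11, h2=2, slots 11,0,2 occupied => index 4.
Insert 221: h=0, h2=6, slot 0 occupied => index 6.
Insert 960: h=11, h2=1, slots 11,12,0,1,2,3,4 occupied => index 5.
Table: [78, 183, 375, 536, 817, 960, 221, ., ., ., ., 401, 575]
Lookup 219: h=11, h2=4, probe 11,2,6,10 → slot 10 empty, not found.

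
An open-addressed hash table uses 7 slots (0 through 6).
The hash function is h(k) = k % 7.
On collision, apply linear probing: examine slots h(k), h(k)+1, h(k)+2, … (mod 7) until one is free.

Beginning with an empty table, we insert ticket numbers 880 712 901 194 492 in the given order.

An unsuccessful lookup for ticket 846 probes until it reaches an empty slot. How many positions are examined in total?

Insert 880: h=5, slot 5 empty => index 5.
Insert 712: h=5, slot 5 occupied => index 6.
Insert 901: h=5, slots 5,6 occupied => index 0.
Insert 194: h=5, slots 5,6,0 occupied => index 1.
Insert 492: h=2, slot 2 empty => index 2.
Table: [901, 194, 492, _, _, 880, 712]
Lookup 846: h=6, probe 6,0,1,2,3 → slot 3 empty, not found.

5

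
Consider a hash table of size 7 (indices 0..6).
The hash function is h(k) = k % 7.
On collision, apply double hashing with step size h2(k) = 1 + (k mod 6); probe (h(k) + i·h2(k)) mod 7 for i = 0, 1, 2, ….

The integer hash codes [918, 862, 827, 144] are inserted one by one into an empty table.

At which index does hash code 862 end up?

6

Insert 918: h=1, slot 1 empty => index 1.
Insert 862: h=1, h2=5, slot 1 occupied => index 6.
Insert 827: h=1, h2=6, slot 1 occupied => index 0.
Insert 144: h=4, slot 4 empty => index 4.
Table: [827, 918, —, —, 144, —, 862]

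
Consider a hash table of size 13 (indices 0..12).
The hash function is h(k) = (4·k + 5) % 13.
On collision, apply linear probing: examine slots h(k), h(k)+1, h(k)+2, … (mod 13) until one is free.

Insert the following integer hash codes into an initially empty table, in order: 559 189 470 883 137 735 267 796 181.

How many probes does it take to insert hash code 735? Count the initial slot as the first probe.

Insert 559: h=5, slot 5 empty => index 5.
Insert 189: h=7, slot 7 empty => index 7.
Insert 470: h=0, slot 0 empty => index 0.
Insert 883: h=1, slot 1 empty => index 1.
Insert 137: h=7, slot 7 occupied => index 8.
Insert 735: h=7, slots 7,8 occupied => index 9.
Insert 267: h=7, slots 7,8,9 occupied => index 10.
Insert 796: h=4, slot 4 empty => index 4.
Insert 181: h=1, slot 1 occupied => index 2.
Table: [470, 883, 181, ., 796, 559, ., 189, 137, 735, 267, ., .]

3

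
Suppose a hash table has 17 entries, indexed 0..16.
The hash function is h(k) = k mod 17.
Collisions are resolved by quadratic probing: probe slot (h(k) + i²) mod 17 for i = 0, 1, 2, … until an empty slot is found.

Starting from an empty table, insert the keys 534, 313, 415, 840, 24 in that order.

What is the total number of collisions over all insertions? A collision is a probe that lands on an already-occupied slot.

Insert 534: h=7, slot 7 empty → index 7.
Insert 313: h=7, slot 7 occupied → index 8.
Insert 415: h=7, slots 7,8 occupied → index 11.
Insert 840: h=7, slots 7,8,11 occupied → index 16.
Insert 24: h=7, slots 7,8,11,16 occupied → index 6.
Table: [., ., ., ., ., ., 24, 534, 313, ., ., 415, ., ., ., ., 840]

10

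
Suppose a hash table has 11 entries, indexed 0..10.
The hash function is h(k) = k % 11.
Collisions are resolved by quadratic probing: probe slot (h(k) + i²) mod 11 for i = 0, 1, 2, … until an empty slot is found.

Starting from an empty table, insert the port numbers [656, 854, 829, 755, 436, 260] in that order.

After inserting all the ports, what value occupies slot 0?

755

Insert 656: h=7, slot 7 empty → index 7.
Insert 854: h=7, slot 7 occupied → index 8.
Insert 829: h=4, slot 4 empty → index 4.
Insert 755: h=7, slots 7,8 occupied → index 0.
Insert 436: h=7, slots 7,8,0 occupied → index 5.
Insert 260: h=7, slots 7,8,0,5 occupied → index 1.
Table: [755, 260, ∅, ∅, 829, 436, ∅, 656, 854, ∅, ∅]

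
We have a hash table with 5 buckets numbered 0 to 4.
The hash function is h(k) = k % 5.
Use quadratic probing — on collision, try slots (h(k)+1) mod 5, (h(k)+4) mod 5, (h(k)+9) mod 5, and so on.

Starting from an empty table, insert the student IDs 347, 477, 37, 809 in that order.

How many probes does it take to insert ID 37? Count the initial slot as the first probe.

Insert 347: h=2, slot 2 empty => index 2.
Insert 477: h=2, slot 2 occupied => index 3.
Insert 37: h=2, slots 2,3 occupied => index 1.
Insert 809: h=4, slot 4 empty => index 4.
Table: [—, 37, 347, 477, 809]

3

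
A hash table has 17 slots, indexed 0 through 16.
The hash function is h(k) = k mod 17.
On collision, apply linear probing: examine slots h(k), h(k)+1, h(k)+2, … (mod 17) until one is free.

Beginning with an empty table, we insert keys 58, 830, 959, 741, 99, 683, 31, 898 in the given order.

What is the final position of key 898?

Insert 58: h=7, slot 7 empty -> index 7.
Insert 830: h=14, slot 14 empty -> index 14.
Insert 959: h=7, slot 7 occupied -> index 8.
Insert 741: h=10, slot 10 empty -> index 10.
Insert 99: h=14, slot 14 occupied -> index 15.
Insert 683: h=3, slot 3 empty -> index 3.
Insert 31: h=14, slots 14,15 occupied -> index 16.
Insert 898: h=14, slots 14,15,16 occupied -> index 0.
Table: [898, ∅, ∅, 683, ∅, ∅, ∅, 58, 959, ∅, 741, ∅, ∅, ∅, 830, 99, 31]

0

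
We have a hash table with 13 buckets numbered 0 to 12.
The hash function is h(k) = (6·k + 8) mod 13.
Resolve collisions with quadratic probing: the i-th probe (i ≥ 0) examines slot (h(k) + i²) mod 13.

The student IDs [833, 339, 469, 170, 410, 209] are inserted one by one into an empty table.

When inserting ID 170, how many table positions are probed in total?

Insert 833: h=1, slot 1 empty => index 1.
Insert 339: h=1, slot 1 occupied => index 2.
Insert 469: h=1, slots 1,2 occupied => index 5.
Insert 170: h=1, slots 1,2,5 occupied => index 10.
Insert 410: h=11, slot 11 empty => index 11.
Insert 209: h=1, slots 1,2,5,10 occupied => index 4.
Table: [_, 833, 339, _, 209, 469, _, _, _, _, 170, 410, _]

4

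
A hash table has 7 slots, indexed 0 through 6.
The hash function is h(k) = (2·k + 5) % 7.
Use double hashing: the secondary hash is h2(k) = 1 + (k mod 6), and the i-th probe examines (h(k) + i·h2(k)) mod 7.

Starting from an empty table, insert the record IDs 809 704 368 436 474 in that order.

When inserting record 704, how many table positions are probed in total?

809: h=6 => slot 6
704: h=6, h2=3, probe 6,2 => slot 2
368: h=6, h2=3, probe 6,2,5 => slot 5
436: h=2, h2=5, probe 2,0 => slot 0
474: h=1 => slot 1
Table: [436, 474, 704, —, —, 368, 809]

2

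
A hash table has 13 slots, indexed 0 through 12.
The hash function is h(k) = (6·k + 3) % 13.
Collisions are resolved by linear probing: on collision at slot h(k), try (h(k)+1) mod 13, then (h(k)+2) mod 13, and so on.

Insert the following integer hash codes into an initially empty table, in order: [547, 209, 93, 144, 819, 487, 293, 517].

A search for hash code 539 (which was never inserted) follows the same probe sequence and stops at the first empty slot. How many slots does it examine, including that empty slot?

2

547 hashes to 9; slot 9 is free → place at 9.
209 hashes to 9; 9 taken → place at 10.
93 hashes to 2; slot 2 is free → place at 2.
144 hashes to 9; 9,10 taken → place at 11.
819 hashes to 3; slot 3 is free → place at 3.
487 hashes to 0; slot 0 is free → place at 0.
293 hashes to 6; slot 6 is free → place at 6.
517 hashes to 11; 11 taken → place at 12.
Table: [487, ., 93, 819, ., ., 293, ., ., 547, 209, 144, 517]
Lookup 539: h=0, probe 0,1 → slot 1 empty, not found.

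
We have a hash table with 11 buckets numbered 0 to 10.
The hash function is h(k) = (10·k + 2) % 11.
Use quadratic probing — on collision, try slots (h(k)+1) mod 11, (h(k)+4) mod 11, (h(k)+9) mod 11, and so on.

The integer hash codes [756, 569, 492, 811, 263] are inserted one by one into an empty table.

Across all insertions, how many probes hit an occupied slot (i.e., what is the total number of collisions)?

756 hashes to 5; slot 5 is free => place at 5.
569 hashes to 5; 5 taken => place at 6.
492 hashes to 5; 5,6 taken => place at 9.
811 hashes to 5; 5,6,9 taken => place at 3.
263 hashes to 3; 3 taken => place at 4.
Table: [_, _, _, 811, 263, 756, 569, _, _, 492, _]

7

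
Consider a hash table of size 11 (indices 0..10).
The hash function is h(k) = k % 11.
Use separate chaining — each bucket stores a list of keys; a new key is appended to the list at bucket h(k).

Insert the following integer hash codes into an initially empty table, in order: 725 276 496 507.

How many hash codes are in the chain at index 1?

Insert 725: h=10, bucket 10 empty -> new chain.
Insert 276: h=1, bucket 1 empty -> new chain.
Insert 496: h=1, bucket 1 nonempty -> append to chain.
Insert 507: h=1, bucket 1 nonempty -> append to chain.
Final buckets:
0: ∅
1: 276 -> 496 -> 507
2: ∅
3: ∅
4: ∅
5: ∅
6: ∅
7: ∅
8: ∅
9: ∅
10: 725

3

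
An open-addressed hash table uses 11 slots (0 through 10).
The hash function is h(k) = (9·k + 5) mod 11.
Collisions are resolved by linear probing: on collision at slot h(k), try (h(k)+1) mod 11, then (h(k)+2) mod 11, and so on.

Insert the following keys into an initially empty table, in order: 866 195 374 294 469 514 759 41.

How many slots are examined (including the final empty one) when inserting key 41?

866: h=0 -> slot 0
195: h=0, probe 0,1 -> slot 1
374: h=5 -> slot 5
294: h=0, probe 0,1,2 -> slot 2
469: h=2, probe 2,3 -> slot 3
514: h=0, probe 0,1,2,3,4 -> slot 4
759: h=5, probe 5,6 -> slot 6
41: h=0, probe 0,1,2,3,4,5,6,7 -> slot 7
Table: [866, 195, 294, 469, 514, 374, 759, 41, —, —, —]

8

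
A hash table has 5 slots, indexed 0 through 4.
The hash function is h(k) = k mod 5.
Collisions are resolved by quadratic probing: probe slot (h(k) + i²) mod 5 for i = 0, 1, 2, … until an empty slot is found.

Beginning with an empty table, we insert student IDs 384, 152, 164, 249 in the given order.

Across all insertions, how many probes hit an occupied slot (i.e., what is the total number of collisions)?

3

384 hashes to 4; slot 4 is free => place at 4.
152 hashes to 2; slot 2 is free => place at 2.
164 hashes to 4; 4 taken => place at 0.
249 hashes to 4; 4,0 taken => place at 3.
Table: [164, -, 152, 249, 384]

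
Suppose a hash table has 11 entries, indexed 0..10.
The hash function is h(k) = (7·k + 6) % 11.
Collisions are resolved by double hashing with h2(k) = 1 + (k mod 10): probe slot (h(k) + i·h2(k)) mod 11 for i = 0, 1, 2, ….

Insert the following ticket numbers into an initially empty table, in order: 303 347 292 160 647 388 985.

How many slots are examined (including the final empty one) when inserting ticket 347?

2

303 hashes to 4; slot 4 is free => place at 4.
347 hashes to 4, h2=8; 4 taken => place at 1.
292 hashes to 4, h2=3; 4 taken => place at 7.
160 hashes to 4, h2=1; 4 taken => place at 5.
647 hashes to 3; slot 3 is free => place at 3.
388 hashes to 5, h2=9; 5,3,1 taken => place at 10.
985 hashes to 4, h2=6; 4,10,5 taken => place at 0.
Table: [985, 347, —, 647, 303, 160, —, 292, —, —, 388]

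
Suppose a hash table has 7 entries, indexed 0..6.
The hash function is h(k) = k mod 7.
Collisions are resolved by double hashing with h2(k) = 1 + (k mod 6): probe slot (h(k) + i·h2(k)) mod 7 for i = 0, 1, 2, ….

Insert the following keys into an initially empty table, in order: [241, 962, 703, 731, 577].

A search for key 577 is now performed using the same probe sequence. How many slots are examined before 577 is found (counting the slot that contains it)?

3

241 hashes to 3; slot 3 is free → place at 3.
962 hashes to 3, h2=3; 3 taken → place at 6.
703 hashes to 3, h2=2; 3 taken → place at 5.
731 hashes to 3, h2=6; 3 taken → place at 2.
577 hashes to 3, h2=2; 3,5 taken → place at 0.
Table: [577, ., 731, 241, ., 703, 962]
Lookup 577: h=3, h2=2, probe 3,5,0 → found at 0.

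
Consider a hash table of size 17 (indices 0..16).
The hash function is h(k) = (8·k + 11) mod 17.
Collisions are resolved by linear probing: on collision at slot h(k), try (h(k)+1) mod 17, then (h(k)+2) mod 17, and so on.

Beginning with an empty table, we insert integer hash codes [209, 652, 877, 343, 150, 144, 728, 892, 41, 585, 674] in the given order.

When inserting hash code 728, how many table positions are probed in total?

209: h=0 -> slot 0
652: h=8 -> slot 8
877: h=6 -> slot 6
343: h=1 -> slot 1
150: h=4 -> slot 4
144: h=7 -> slot 7
728: h=4, probe 4,5 -> slot 5
892: h=7, probe 7,8,9 -> slot 9
41: h=16 -> slot 16
585: h=16, probe 16,0,1,2 -> slot 2
674: h=14 -> slot 14
Table: [209, 343, 585, —, 150, 728, 877, 144, 652, 892, —, —, —, —, 674, —, 41]

2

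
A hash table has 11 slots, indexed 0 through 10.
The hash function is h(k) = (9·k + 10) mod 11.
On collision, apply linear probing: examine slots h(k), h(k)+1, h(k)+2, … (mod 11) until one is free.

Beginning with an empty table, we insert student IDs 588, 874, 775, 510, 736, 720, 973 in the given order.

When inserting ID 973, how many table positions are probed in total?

7

Insert 588: h=0, slot 0 empty -> index 0.
Insert 874: h=0, slot 0 occupied -> index 1.
Insert 775: h=0, slots 0,1 occupied -> index 2.
Insert 510: h=2, slot 2 occupied -> index 3.
Insert 736: h=1, slots 1,2,3 occupied -> index 4.
Insert 720: h=0, slots 0,1,2,3,4 occupied -> index 5.
Insert 973: h=0, slots 0,1,2,3,4,5 occupied -> index 6.
Table: [588, 874, 775, 510, 736, 720, 973, ., ., ., .]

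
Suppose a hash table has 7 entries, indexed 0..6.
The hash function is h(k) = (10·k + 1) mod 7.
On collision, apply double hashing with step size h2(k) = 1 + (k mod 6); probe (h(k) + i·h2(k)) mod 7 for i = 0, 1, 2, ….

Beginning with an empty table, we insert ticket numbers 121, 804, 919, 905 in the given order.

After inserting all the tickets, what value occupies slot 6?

905

121: h=0 → slot 0
804: h=5 → slot 5
919: h=0, h2=2, probe 0,2 → slot 2
905: h=0, h2=6, probe 0,6 → slot 6
Table: [121, _, 919, _, _, 804, 905]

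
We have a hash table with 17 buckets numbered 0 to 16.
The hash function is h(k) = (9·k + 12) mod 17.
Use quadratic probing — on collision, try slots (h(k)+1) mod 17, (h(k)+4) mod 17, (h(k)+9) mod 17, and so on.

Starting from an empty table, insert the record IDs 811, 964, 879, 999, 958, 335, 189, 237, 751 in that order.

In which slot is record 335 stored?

0

811 hashes to 1; slot 1 is free → place at 1.
964 hashes to 1; 1 taken → place at 2.
879 hashes to 1; 1,2 taken → place at 5.
999 hashes to 10; slot 10 is free → place at 10.
958 hashes to 15; slot 15 is free → place at 15.
335 hashes to 1; 1,2,5,10 taken → place at 0.
189 hashes to 13; slot 13 is free → place at 13.
237 hashes to 3; slot 3 is free → place at 3.
751 hashes to 5; 5 taken → place at 6.
Table: [335, 811, 964, 237, _, 879, 751, _, _, _, 999, _, _, 189, _, 958, _]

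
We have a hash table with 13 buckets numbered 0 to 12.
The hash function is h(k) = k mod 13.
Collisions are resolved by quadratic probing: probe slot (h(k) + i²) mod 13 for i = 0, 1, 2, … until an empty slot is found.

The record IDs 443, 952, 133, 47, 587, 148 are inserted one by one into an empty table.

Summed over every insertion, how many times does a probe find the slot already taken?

443: h=1 => slot 1
952: h=3 => slot 3
133: h=3, probe 3,4 => slot 4
47: h=8 => slot 8
587: h=2 => slot 2
148: h=5 => slot 5
Table: [_, 443, 587, 952, 133, 148, _, _, 47, _, _, _, _]

1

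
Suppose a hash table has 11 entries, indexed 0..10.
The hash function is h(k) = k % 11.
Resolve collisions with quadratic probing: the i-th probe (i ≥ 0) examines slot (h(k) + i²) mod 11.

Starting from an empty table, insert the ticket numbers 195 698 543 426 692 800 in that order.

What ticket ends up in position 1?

800

195 hashes to 8; slot 8 is free -> place at 8.
698 hashes to 5; slot 5 is free -> place at 5.
543 hashes to 4; slot 4 is free -> place at 4.
426 hashes to 8; 8 taken -> place at 9.
692 hashes to 10; slot 10 is free -> place at 10.
800 hashes to 8; 8,9 taken -> place at 1.
Table: [_, 800, _, _, 543, 698, _, _, 195, 426, 692]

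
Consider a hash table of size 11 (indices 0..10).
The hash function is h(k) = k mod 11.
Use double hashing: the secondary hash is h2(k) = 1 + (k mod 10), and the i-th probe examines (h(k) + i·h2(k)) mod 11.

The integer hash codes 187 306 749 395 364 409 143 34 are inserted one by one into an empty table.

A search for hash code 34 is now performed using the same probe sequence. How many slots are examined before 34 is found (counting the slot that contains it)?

4

Insert 187: h=0, slot 0 empty -> index 0.
Insert 306: h=9, slot 9 empty -> index 9.
Insert 749: h=1, slot 1 empty -> index 1.
Insert 395: h=10, slot 10 empty -> index 10.
Insert 364: h=1, h2=5, slot 1 occupied -> index 6.
Insert 409: h=2, slot 2 empty -> index 2.
Insert 143: h=0, h2=4, slot 0 occupied -> index 4.
Insert 34: h=1, h2=5, slots 1,6,0 occupied -> index 5.
Table: [187, 749, 409, _, 143, 34, 364, _, _, 306, 395]
Lookup 34: h=1, h2=5, probe 1,6,0,5 → found at 5.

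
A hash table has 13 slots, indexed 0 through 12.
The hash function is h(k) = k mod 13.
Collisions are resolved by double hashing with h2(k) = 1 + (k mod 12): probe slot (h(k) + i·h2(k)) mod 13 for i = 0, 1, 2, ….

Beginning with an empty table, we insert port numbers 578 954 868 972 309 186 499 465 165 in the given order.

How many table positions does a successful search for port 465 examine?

Insert 578: h=6, slot 6 empty -> index 6.
Insert 954: h=5, slot 5 empty -> index 5.
Insert 868: h=10, slot 10 empty -> index 10.
Insert 972: h=10, h2=1, slot 10 occupied -> index 11.
Insert 309: h=10, h2=10, slot 10 occupied -> index 7.
Insert 186: h=4, slot 4 empty -> index 4.
Insert 499: h=5, h2=8, slot 5 occupied -> index 0.
Insert 465: h=10, h2=10, slots 10,7,4 occupied -> index 1.
Insert 165: h=9, slot 9 empty -> index 9.
Table: [499, 465, —, —, 186, 954, 578, 309, —, 165, 868, 972, —]
Lookup 465: h=10, h2=10, probe 10,7,4,1 → found at 1.

4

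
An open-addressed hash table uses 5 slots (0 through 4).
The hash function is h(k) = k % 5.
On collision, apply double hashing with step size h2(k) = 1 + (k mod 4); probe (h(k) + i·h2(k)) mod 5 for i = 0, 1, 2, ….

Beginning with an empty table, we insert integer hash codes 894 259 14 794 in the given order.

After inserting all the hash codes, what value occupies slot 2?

894: h=4 => slot 4
259: h=4, h2=4, probe 4,3 => slot 3
14: h=4, h2=3, probe 4,2 => slot 2
794: h=4, h2=3, probe 4,2,0 => slot 0
Table: [794, —, 14, 259, 894]

14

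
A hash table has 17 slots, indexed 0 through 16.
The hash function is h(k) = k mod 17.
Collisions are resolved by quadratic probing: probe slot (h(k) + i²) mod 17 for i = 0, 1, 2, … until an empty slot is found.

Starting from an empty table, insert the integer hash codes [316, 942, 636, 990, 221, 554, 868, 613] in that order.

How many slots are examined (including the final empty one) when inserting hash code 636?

316: h=10 => slot 10
942: h=7 => slot 7
636: h=7, probe 7,8 => slot 8
990: h=4 => slot 4
221: h=0 => slot 0
554: h=10, probe 10,11 => slot 11
868: h=1 => slot 1
613: h=1, probe 1,2 => slot 2
Table: [221, 868, 613, —, 990, —, —, 942, 636, —, 316, 554, —, —, —, —, —]

2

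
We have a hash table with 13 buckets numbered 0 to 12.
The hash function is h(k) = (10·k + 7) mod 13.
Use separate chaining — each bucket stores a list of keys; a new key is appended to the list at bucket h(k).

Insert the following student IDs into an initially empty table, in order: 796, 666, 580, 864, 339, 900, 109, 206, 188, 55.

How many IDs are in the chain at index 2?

2

Insert 796: h=11, bucket 11 empty -> new chain.
Insert 666: h=11, bucket 11 nonempty -> append to chain.
Insert 580: h=9, bucket 9 empty -> new chain.
Insert 864: h=2, bucket 2 empty -> new chain.
Insert 339: h=4, bucket 4 empty -> new chain.
Insert 900: h=11, bucket 11 nonempty -> append to chain.
Insert 109: h=5, bucket 5 empty -> new chain.
Insert 206: h=0, bucket 0 empty -> new chain.
Insert 188: h=2, bucket 2 nonempty -> append to chain.
Insert 55: h=11, bucket 11 nonempty -> append to chain.
Final buckets:
0: 206
1: —
2: 864 -> 188
3: —
4: 339
5: 109
6: —
7: —
8: —
9: 580
10: —
11: 796 -> 666 -> 900 -> 55
12: —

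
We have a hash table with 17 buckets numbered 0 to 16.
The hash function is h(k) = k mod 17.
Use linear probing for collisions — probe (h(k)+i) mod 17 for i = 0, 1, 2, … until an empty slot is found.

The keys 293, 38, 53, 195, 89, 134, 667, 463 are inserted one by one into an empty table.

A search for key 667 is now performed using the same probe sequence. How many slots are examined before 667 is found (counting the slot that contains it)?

4

293 hashes to 4; slot 4 is free => place at 4.
38 hashes to 4; 4 taken => place at 5.
53 hashes to 2; slot 2 is free => place at 2.
195 hashes to 8; slot 8 is free => place at 8.
89 hashes to 4; 4,5 taken => place at 6.
134 hashes to 15; slot 15 is free => place at 15.
667 hashes to 4; 4,5,6 taken => place at 7.
463 hashes to 4; 4,5,6,7,8 taken => place at 9.
Table: [∅, ∅, 53, ∅, 293, 38, 89, 667, 195, 463, ∅, ∅, ∅, ∅, ∅, 134, ∅]
Lookup 667: h=4, probe 4,5,6,7 → found at 7.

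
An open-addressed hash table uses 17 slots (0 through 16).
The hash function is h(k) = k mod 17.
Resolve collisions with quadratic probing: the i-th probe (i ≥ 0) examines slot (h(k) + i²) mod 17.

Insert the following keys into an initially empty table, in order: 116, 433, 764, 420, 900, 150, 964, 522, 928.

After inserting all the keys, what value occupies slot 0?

900

Insert 116: h=14, slot 14 empty => index 14.
Insert 433: h=8, slot 8 empty => index 8.
Insert 764: h=16, slot 16 empty => index 16.
Insert 420: h=12, slot 12 empty => index 12.
Insert 900: h=16, slot 16 occupied => index 0.
Insert 150: h=14, slot 14 occupied => index 15.
Insert 964: h=12, slot 12 occupied => index 13.
Insert 522: h=12, slots 12,13,16 occupied => index 4.
Insert 928: h=10, slot 10 empty => index 10.
Table: [900, ∅, ∅, ∅, 522, ∅, ∅, ∅, 433, ∅, 928, ∅, 420, 964, 116, 150, 764]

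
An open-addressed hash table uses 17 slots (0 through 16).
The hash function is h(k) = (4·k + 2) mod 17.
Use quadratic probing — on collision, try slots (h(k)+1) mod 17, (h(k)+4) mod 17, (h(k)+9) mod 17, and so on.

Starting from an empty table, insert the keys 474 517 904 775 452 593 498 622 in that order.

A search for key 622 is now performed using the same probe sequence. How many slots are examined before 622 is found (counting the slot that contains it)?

Insert 474: h=11, slot 11 empty → index 11.
Insert 517: h=13, slot 13 empty → index 13.
Insert 904: h=14, slot 14 empty → index 14.
Insert 775: h=8, slot 8 empty → index 8.
Insert 452: h=8, slot 8 occupied → index 9.
Insert 593: h=11, slot 11 occupied → index 12.
Insert 498: h=5, slot 5 empty → index 5.
Insert 622: h=8, slots 8,9,12 occupied → index 0.
Table: [622, ∅, ∅, ∅, ∅, 498, ∅, ∅, 775, 452, ∅, 474, 593, 517, 904, ∅, ∅]
Lookup 622: h=8, probe 8,9,12,0 → found at 0.

4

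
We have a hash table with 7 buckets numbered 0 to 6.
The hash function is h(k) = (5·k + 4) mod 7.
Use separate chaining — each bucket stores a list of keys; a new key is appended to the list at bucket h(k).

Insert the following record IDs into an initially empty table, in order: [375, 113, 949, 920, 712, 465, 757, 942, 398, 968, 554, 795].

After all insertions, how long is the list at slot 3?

375 -> bucket 3
113 -> bucket 2
949 -> bucket 3 (collision)
920 -> bucket 5
712 -> bucket 1
465 -> bucket 5 (collision)
757 -> bucket 2 (collision)
942 -> bucket 3 (collision)
398 -> bucket 6
968 -> bucket 0
554 -> bucket 2 (collision)
795 -> bucket 3 (collision)
Final buckets:
0: 968
1: 712
2: 113 -> 757 -> 554
3: 375 -> 949 -> 942 -> 795
4: -
5: 920 -> 465
6: 398

4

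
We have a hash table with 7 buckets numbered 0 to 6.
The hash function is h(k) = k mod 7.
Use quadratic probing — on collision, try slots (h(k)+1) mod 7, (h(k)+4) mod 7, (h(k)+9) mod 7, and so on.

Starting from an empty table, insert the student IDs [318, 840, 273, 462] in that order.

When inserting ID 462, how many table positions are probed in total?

3

318 hashes to 3; slot 3 is free → place at 3.
840 hashes to 0; slot 0 is free → place at 0.
273 hashes to 0; 0 taken → place at 1.
462 hashes to 0; 0,1 taken → place at 4.
Table: [840, 273, ., 318, 462, ., .]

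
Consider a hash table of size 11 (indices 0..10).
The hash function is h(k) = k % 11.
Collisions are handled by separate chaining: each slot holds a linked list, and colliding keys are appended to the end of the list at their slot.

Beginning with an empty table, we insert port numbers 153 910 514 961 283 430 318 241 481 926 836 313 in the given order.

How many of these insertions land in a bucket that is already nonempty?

5

153 → bucket 10
910 → bucket 8
514 → bucket 8 (collision)
961 → bucket 4
283 → bucket 8 (collision)
430 → bucket 1
318 → bucket 10 (collision)
241 → bucket 10 (collision)
481 → bucket 8 (collision)
926 → bucket 2
836 → bucket 0
313 → bucket 5
Final buckets:
0: 836
1: 430
2: 926
3: ∅
4: 961
5: 313
6: ∅
7: ∅
8: 910 -> 514 -> 283 -> 481
9: ∅
10: 153 -> 318 -> 241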